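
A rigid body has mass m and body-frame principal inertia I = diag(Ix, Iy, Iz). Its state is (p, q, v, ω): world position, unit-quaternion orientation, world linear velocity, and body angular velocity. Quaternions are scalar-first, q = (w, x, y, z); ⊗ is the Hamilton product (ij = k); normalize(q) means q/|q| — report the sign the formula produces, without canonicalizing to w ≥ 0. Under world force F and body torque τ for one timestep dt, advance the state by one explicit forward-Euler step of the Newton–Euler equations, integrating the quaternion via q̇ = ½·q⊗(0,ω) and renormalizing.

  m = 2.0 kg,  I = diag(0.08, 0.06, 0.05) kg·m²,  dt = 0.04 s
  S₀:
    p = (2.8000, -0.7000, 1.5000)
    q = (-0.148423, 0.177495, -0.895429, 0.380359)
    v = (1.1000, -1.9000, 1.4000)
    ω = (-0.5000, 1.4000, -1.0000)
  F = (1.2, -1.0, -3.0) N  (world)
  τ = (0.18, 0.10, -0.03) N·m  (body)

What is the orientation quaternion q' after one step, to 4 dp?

q' = (-0.1139, 0.1861, -0.8993, 0.3791)

q⊗(0,ω) = (1.7227071, 0.4371379, -0.2204767, -0.0507985)
q' = normalize(q + ½dt·q⊗(0,ω)) = (-0.1139, 0.1861, -0.8993, 0.3791)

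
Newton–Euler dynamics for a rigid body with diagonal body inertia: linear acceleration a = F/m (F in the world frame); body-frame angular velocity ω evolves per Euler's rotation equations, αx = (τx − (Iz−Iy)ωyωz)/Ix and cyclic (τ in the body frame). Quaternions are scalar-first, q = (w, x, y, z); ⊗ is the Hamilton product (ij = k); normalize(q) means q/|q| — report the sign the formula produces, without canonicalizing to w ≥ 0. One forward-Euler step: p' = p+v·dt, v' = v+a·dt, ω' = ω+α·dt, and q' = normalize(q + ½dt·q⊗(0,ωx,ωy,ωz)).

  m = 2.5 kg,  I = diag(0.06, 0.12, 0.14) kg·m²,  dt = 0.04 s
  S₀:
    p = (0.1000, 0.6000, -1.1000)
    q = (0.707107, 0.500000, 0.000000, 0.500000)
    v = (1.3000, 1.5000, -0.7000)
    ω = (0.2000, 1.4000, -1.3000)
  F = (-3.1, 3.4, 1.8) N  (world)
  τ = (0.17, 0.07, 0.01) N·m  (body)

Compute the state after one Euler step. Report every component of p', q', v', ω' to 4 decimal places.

p' = (0.1520, 0.6600, -1.1280)
q' = (0.7176, 0.4885, 0.0348, 0.4952)
v' = (1.2504, 1.5544, -0.6712)
ω' = (0.3376, 1.4164, -1.3019)

p + v·dt = (0.1520, 0.6600, -1.1280)
v + (F/m)dt = (1.2504, 1.5544, -0.6712)
gyro term ω×Iω = (-0.0364, 0.0208, 0.0168)
(τ − ω×Iω)/I = (3.4400, 0.4100, -0.0486)
ω' = ω + α·dt = (0.3376, 1.4164, -1.3019)
Hamilton product q⊗(0,ω) = (0.5500000, -0.5585786, 1.7399498, -0.2192391)
q' = normalize(q + ½dt·q⊗(0,ω)) = (0.7176, 0.4885, 0.0348, 0.4952)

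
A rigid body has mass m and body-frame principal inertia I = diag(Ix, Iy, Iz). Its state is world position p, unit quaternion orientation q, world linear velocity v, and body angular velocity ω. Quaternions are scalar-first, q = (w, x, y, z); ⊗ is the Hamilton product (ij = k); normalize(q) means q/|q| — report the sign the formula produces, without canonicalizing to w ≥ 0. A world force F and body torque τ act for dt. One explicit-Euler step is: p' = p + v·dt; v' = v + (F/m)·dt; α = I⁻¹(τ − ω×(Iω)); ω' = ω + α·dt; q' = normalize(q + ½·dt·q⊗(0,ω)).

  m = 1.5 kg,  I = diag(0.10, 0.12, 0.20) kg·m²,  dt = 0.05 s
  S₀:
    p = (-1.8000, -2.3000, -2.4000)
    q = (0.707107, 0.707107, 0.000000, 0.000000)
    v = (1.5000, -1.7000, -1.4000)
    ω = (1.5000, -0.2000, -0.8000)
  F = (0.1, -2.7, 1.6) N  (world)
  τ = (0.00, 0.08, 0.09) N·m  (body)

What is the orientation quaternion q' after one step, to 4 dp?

q' = (0.6800, 0.7330, 0.0106, -0.0177)

Hamilton product q⊗(0,ω) = (-1.0606605, 1.0606605, 0.4242642, -0.7071070)
q' = normalize(q + ½dt·q⊗(0,ω)) = (0.6800, 0.7330, 0.0106, -0.0177)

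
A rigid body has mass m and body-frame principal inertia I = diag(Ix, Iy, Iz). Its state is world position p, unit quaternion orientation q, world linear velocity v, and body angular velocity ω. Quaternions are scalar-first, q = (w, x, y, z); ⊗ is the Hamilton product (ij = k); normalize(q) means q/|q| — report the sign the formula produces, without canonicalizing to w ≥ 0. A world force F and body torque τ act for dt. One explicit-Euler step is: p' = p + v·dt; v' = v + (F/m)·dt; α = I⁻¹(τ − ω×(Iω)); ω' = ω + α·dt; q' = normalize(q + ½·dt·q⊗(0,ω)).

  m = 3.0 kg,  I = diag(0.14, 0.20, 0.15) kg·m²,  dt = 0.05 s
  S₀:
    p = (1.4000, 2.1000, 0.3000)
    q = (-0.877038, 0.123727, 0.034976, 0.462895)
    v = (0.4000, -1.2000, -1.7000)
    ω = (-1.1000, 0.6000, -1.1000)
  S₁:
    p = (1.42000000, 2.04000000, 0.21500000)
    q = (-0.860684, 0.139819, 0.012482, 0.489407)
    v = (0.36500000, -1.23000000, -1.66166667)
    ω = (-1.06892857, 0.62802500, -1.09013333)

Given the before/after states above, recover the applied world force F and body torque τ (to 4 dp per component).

Δω = ω₁−ω₀ = (0.03107143, 0.02802500, 0.00986667)
precession coupling = (0.0330, -0.0121, -0.0396)
τ = I·(Δω/dt) + ω₀×(Iω₀) = (0.1200, 0.1000, -0.0100)
velocity change Δv = (-0.03500000, -0.03000000, 0.03833333)
F = m·Δv/dt = (-2.1000, -1.8000, 2.3000)

F = (-2.1000, -1.8000, 2.3000)
τ = (0.1200, 0.1000, -0.0100)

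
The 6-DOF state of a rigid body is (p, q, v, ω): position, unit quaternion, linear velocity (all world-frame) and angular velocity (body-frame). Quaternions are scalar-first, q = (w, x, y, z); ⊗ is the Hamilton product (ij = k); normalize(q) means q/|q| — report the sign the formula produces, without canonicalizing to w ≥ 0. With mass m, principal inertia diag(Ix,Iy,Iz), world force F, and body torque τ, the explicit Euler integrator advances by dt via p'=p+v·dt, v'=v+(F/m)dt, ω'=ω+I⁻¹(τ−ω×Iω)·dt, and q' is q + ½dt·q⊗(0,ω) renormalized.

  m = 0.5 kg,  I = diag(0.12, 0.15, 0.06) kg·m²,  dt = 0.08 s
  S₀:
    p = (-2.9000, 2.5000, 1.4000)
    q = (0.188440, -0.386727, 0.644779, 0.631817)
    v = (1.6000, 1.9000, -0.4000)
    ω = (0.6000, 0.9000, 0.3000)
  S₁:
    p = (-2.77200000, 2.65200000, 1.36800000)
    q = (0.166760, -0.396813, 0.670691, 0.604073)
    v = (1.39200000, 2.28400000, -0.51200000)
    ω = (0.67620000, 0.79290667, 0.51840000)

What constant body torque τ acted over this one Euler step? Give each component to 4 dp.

Δω = ω₁−ω₀ = (0.07620000, -0.10709333, 0.21840000)
τ = I·(Δω/dt) + ω₀×(Iω₀) = (0.0900, -0.1900, 0.1800)

τ = (0.0900, -0.1900, 0.1800)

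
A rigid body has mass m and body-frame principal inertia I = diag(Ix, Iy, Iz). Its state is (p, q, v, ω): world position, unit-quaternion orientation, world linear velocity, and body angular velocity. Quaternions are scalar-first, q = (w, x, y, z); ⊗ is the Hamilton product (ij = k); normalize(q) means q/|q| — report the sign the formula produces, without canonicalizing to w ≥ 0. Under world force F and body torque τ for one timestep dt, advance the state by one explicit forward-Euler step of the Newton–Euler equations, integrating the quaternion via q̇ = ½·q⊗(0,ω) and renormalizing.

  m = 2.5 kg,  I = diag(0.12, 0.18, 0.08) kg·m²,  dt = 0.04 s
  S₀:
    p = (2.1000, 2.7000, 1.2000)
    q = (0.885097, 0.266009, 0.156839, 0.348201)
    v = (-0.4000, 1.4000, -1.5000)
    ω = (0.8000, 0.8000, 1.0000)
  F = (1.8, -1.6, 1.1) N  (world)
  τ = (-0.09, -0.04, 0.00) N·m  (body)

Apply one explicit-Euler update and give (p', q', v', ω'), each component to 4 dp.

ω×(Iω) gyroscopic = (-0.0800, 0.0320, 0.0384)
(τ − ω×Iω)/I = (-0.0833, -0.4000, -0.4800)
ω + α·dt = (0.7967, 0.7840, 0.9808)
Hamilton product q⊗(0,ω) = (-0.6864794, 0.5863558, 0.7206294, 0.9724330)
q + ½dt·q⊗(0,ω), renormalized = (0.8710, 0.2776, 0.1712, 0.3675)
a = F/m = (0.7200, -0.6400, 0.4400)
p' = p + v·dt = (2.0840, 2.7560, 1.1400)
new velocity v' = (-0.3712, 1.3744, -1.4824)

p' = (2.0840, 2.7560, 1.1400)
q' = (0.8710, 0.2776, 0.1712, 0.3675)
v' = (-0.3712, 1.3744, -1.4824)
ω' = (0.7967, 0.7840, 0.9808)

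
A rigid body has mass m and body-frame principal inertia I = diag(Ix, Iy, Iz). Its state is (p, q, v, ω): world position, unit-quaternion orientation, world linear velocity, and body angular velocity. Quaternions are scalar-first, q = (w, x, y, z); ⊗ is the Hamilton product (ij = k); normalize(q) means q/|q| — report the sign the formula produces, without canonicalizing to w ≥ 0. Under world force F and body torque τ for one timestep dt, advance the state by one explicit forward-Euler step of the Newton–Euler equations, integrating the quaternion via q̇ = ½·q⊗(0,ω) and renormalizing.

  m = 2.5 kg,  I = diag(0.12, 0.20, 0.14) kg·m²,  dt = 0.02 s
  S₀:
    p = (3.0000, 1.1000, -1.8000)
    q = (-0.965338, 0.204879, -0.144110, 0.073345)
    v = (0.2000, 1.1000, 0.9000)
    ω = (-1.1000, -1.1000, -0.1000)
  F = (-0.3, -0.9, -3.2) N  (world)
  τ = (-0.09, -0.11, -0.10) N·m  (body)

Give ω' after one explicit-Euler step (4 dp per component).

ω' = (-1.1139, -1.1108, -0.1281)

angular accel α = (-0.6950, -0.5390, -1.4057)
new body rate ω' = (-1.1139, -1.1108, -0.1281)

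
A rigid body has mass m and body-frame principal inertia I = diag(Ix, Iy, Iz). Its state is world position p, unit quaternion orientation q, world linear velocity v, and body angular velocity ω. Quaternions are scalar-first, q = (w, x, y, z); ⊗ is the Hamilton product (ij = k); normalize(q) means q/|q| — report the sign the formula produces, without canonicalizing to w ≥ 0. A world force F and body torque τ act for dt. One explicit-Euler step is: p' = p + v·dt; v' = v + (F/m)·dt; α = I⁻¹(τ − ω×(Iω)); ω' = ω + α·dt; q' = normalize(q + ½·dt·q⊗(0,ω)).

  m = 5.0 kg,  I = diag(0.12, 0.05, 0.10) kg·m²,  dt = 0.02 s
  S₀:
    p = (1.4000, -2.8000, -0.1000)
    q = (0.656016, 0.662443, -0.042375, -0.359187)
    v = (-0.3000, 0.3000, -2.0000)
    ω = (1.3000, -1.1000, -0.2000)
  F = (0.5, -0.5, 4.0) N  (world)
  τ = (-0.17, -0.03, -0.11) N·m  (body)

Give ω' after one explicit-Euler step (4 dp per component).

(τ − ω×Iω)/I = (-1.5083, -0.4960, -2.1010)
new body rate ω' = (1.2698, -1.1099, -0.2420)

ω' = (1.2698, -1.1099, -0.2420)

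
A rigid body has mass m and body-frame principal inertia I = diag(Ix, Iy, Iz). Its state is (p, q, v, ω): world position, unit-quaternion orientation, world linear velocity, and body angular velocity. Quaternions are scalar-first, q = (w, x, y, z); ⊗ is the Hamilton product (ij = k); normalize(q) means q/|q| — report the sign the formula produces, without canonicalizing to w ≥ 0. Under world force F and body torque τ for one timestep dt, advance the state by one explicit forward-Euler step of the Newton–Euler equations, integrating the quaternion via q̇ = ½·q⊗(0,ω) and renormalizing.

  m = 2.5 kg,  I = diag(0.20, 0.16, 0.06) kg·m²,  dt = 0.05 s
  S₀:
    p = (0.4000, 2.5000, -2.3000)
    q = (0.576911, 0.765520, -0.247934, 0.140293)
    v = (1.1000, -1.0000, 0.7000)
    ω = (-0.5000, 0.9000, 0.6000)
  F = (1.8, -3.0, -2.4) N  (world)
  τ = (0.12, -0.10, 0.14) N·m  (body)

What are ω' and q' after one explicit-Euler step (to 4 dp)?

ω×(Iω) gyroscopic = (-0.0540, -0.0420, 0.0180)
α = I⁻¹(τ − ω×Iω) = (0.8700, -0.3625, 2.0333)
ω' = ω + α·dt = (-0.4565, 0.8819, 0.7017)
Hamilton product q⊗(0,ω) = (0.5217248, -0.5634796, -0.0102386, 0.9111476)
q' = normalize(q + ½dt·q⊗(0,ω)) = (0.5897, 0.7511, -0.2481, 0.1630)

ω' = (-0.4565, 0.8819, 0.7017)
q' = (0.5897, 0.7511, -0.2481, 0.1630)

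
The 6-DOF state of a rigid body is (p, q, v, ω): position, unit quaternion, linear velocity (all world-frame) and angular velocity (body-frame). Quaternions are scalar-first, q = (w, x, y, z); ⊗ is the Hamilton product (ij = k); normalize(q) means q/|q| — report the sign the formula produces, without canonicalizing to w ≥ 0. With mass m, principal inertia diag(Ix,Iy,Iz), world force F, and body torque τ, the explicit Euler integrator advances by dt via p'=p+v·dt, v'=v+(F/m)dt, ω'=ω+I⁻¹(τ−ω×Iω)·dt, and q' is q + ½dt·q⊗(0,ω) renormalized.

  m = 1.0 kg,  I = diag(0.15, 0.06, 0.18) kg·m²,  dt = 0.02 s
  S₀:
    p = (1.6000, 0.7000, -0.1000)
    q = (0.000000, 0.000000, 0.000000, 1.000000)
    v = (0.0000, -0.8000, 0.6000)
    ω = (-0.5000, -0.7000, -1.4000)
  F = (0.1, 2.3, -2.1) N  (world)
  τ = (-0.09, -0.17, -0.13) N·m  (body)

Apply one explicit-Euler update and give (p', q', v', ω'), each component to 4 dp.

p' = (1.6000, 0.6840, -0.0880)
q' = (0.0140, 0.0070, -0.0050, 0.9999)
v' = (0.0020, -0.7540, 0.5580)
ω' = (-0.5277, -0.7497, -1.4109)

p + v·dt = (1.6000, 0.6840, -0.0880)
v' = v + a·dt = (0.0020, -0.7540, 0.5580)
angular accel α = (-1.3840, -2.4833, -0.5472)
ω + α·dt = (-0.5277, -0.7497, -1.4109)
2q̇ = q⊗(0,ω) = (1.4000000, 0.7000000, -0.5000000, 0.0000000)
updated quaternion q' = (0.0140, 0.0070, -0.0050, 0.9999)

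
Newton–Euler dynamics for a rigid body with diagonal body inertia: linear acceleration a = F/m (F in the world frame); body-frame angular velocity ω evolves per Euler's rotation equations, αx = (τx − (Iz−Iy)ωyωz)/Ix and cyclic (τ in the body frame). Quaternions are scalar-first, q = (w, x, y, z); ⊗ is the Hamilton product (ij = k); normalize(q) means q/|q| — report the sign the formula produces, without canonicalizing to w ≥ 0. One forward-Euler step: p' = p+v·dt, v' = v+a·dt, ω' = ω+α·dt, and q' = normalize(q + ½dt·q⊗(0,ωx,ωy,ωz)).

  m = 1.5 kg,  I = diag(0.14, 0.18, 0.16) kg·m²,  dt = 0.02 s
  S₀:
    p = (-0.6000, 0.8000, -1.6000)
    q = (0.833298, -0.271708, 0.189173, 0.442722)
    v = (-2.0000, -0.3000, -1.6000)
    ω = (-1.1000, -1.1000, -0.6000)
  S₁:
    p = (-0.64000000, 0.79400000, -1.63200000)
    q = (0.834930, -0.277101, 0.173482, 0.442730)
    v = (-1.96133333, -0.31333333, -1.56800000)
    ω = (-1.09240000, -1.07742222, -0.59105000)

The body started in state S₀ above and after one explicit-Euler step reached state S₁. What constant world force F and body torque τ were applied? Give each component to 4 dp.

F = (2.9000, -1.0000, 2.4000)
τ = (0.0400, 0.1900, 0.1200)

v₁ − v₀ = (0.03866667, -0.01333333, 0.03200000)
m·(v₁−v₀)/dt = (2.9000, -1.0000, 2.4000)
Δω = ω₁−ω₀ = (0.00760000, 0.02257778, 0.00895000)
gyro term ω₀×Iω₀ = (-0.0132, -0.0132, 0.0484)
applied torque τ = (0.0400, 0.1900, 0.1200)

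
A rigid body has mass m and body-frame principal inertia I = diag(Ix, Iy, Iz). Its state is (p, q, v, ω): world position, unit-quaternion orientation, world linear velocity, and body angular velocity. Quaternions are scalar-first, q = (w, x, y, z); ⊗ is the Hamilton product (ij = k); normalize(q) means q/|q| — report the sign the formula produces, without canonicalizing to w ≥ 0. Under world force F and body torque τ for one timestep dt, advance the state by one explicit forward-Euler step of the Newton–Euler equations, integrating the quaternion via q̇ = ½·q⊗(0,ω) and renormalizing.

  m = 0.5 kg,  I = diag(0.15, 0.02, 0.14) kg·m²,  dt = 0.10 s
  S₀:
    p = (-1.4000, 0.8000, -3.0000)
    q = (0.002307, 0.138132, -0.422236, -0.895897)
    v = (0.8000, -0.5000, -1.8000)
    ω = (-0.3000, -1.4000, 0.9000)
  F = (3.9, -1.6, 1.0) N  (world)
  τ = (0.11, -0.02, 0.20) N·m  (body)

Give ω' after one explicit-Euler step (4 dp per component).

(τ − ω×Iω)/I = (1.7413, -0.8650, 1.8186)
ω + α·dt = (-0.1259, -1.4865, 1.0819)

ω' = (-0.1259, -1.4865, 1.0819)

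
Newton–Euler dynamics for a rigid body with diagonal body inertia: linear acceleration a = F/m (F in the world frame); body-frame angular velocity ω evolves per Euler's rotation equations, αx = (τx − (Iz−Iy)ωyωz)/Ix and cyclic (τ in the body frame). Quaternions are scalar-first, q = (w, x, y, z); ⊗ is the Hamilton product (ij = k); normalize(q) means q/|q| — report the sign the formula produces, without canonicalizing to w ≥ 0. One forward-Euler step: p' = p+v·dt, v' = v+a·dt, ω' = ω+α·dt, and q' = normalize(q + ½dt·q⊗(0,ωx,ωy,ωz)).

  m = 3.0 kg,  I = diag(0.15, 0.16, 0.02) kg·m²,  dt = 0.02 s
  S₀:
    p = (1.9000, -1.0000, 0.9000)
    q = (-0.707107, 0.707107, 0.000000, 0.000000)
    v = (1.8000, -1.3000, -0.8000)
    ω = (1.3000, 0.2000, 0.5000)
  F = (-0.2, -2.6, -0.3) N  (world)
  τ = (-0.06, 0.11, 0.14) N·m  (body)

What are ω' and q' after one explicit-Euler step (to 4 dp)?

ω' = (1.2939, 0.2032, 0.6374)
q' = (-0.7162, 0.6978, -0.0049, -0.0021)

gyro term ω×Iω = (-0.0140, 0.0845, 0.0026)
angular accel α = (-0.3067, 0.1594, 6.8700)
ω' = ω + α·dt = (1.2939, 0.2032, 0.6374)
Hamilton product q⊗(0,ω) = (-0.9192391, -0.9192391, -0.4949749, -0.2121321)
q' = normalize(q + ½dt·q⊗(0,ω)) = (-0.7162, 0.6978, -0.0049, -0.0021)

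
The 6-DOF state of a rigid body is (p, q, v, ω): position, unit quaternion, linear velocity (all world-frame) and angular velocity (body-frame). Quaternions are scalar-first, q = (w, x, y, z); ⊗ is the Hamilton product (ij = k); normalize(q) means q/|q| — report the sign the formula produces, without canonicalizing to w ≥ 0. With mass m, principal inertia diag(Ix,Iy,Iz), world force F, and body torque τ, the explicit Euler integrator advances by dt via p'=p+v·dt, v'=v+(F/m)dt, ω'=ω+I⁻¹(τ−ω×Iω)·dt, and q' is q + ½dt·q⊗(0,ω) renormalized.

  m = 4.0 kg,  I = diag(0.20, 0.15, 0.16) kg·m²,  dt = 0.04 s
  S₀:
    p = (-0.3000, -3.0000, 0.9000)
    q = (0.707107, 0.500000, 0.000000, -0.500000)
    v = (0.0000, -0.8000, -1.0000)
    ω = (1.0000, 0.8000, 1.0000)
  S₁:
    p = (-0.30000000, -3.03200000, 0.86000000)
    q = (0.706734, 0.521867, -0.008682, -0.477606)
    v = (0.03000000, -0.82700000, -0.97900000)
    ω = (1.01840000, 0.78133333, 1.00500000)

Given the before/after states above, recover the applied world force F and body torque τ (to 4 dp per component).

F = (3.0000, -2.7000, 2.1000)
τ = (0.1000, -0.0300, -0.0200)

v₁ − v₀ = (0.03000000, -0.02700000, 0.02100000)
F = m·Δv/dt = (3.0000, -2.7000, 2.1000)
rate change Δω = (0.01840000, -0.01866667, 0.00500000)
applied torque τ = (0.1000, -0.0300, -0.0200)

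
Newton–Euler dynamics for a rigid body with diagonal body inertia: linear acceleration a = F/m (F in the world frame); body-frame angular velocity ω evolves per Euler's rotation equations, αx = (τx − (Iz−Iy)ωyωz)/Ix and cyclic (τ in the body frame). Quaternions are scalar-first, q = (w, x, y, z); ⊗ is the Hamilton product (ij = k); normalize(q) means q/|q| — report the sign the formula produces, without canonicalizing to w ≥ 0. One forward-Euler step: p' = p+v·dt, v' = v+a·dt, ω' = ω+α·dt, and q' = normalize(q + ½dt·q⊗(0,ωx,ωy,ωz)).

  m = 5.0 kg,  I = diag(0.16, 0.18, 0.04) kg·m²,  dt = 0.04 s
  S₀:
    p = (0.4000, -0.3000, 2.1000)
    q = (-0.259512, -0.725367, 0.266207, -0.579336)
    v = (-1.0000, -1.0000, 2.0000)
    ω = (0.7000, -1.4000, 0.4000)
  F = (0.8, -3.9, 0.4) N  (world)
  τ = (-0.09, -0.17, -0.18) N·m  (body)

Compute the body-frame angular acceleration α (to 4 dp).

ω×(Iω) gyroscopic = (0.0784, 0.0336, -0.0196)
(τ − ω×Iω)/I = (-1.0525, -1.1311, -4.0100)

α = (-1.0525, -1.1311, -4.0100)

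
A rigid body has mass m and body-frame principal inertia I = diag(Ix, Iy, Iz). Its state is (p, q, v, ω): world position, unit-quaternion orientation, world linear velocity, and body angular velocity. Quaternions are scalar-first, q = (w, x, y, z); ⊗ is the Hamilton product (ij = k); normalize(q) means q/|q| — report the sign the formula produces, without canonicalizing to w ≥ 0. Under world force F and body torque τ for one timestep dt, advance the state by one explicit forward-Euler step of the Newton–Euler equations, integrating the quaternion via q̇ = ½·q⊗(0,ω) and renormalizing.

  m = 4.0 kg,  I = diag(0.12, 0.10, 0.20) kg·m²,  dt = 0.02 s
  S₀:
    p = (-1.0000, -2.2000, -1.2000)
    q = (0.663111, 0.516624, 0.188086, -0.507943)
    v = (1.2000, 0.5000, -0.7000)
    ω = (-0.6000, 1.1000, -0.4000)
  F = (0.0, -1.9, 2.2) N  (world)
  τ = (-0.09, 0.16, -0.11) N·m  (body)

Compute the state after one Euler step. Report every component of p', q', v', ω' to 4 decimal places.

linear accel F/m = (0.0000, -0.4750, 0.5500)
new position p' = (-0.9760, -2.1900, -1.2140)
new velocity v' = (1.2000, 0.4905, -0.6890)
precession coupling ω×(Iω) = (-0.0440, -0.0192, 0.0132)
(τ − ω×Iω)/I = (-0.3833, 1.7920, -0.6160)
ω + α·dt = (-0.6077, 1.1358, -0.4123)
Hamilton product q⊗(0,ω) = (-0.1000974, 0.0856363, 1.2408375, 0.4158936)
updated quaternion q' = (0.6621, 0.5174, 0.2005, -0.5037)

p' = (-0.9760, -2.1900, -1.2140)
q' = (0.6621, 0.5174, 0.2005, -0.5037)
v' = (1.2000, 0.4905, -0.6890)
ω' = (-0.6077, 1.1358, -0.4123)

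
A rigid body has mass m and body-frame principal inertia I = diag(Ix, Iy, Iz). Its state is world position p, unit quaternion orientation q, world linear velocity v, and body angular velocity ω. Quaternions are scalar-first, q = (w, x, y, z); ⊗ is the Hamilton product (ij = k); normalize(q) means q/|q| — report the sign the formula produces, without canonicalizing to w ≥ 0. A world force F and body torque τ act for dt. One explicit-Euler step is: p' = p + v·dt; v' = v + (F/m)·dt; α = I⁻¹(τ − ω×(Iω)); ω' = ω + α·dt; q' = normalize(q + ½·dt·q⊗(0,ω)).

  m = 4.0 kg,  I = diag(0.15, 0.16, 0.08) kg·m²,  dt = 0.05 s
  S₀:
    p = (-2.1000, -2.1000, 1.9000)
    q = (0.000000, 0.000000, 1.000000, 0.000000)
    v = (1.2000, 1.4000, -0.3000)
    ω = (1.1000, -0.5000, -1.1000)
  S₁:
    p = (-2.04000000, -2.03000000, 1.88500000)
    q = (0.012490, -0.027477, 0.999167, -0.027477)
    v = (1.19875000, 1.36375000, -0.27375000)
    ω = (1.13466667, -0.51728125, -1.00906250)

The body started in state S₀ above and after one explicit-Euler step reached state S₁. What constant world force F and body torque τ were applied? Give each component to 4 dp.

F = (-0.1000, -2.9000, 2.1000)
τ = (0.0600, -0.1400, 0.1400)

v₁ − v₀ = (-0.00125000, -0.03625000, 0.02625000)
applied force F = (-0.1000, -2.9000, 2.1000)
ω₁ − ω₀ = (0.03466667, -0.01728125, 0.09093750)
applied torque τ = (0.0600, -0.1400, 0.1400)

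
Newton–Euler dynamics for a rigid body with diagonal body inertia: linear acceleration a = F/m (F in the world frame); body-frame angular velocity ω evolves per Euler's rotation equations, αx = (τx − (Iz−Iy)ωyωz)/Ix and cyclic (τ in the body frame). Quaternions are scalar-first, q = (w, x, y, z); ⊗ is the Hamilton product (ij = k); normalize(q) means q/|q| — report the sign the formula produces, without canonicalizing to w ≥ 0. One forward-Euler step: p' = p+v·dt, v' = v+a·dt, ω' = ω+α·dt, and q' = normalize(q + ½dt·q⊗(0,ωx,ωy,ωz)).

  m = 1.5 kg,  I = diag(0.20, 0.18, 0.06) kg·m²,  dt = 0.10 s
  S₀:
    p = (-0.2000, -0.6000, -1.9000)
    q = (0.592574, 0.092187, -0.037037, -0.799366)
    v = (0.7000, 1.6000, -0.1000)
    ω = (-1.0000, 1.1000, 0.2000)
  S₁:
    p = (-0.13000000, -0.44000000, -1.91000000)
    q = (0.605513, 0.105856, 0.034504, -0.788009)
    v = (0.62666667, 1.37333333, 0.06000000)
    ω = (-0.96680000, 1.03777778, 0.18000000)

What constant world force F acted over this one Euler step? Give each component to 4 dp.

F = (-1.1000, -3.4000, 2.4000)

v₁ − v₀ = (-0.07333333, -0.22666667, 0.16000000)
m·(v₁−v₀)/dt = (-1.1000, -3.4000, 2.4000)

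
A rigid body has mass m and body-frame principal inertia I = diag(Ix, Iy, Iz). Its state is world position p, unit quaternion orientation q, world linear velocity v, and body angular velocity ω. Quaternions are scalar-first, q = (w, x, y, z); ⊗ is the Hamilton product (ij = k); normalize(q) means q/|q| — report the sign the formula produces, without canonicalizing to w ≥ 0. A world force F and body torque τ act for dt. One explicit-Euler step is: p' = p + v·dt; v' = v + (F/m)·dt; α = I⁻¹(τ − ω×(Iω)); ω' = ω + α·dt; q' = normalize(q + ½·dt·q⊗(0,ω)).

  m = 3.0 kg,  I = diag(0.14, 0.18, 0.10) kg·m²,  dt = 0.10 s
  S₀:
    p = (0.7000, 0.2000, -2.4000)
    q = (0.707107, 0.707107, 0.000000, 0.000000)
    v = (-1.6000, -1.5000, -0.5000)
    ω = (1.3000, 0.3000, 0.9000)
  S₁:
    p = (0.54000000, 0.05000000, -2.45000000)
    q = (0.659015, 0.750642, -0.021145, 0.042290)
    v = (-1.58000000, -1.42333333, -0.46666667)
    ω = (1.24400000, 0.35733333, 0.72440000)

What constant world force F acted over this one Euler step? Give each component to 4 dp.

F = (0.6000, 2.3000, 1.0000)

Δv = v₁−v₀ = (0.02000000, 0.07666667, 0.03333333)
applied force F = (0.6000, 2.3000, 1.0000)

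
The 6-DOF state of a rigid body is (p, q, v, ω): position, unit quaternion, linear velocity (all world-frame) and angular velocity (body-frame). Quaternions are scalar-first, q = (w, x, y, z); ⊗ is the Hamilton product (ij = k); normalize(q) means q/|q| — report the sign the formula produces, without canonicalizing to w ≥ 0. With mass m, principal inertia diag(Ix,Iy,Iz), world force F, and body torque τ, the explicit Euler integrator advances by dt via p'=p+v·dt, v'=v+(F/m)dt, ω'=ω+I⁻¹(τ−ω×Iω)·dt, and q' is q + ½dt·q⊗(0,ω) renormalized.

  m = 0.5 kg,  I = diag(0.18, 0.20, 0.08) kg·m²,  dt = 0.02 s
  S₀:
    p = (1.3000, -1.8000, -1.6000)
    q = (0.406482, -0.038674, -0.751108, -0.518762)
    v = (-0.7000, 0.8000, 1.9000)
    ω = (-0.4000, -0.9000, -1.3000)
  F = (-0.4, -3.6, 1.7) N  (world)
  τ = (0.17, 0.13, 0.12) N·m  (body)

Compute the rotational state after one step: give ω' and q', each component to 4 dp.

ω' = (-0.3655, -0.8922, -1.2718)
q' = (0.3928, -0.0352, -0.7531, -0.5266)

α = I⁻¹(τ − ω×Iω) = (1.7244, 0.3900, 1.4100)
ω' = ω + α·dt = (-0.3655, -0.8922, -1.2718)
2q̇ = q⊗(0,ω) = (-1.3658574, 0.3469618, -0.2086052, -0.7940632)
updated quaternion q' = (0.3928, -0.0352, -0.7531, -0.5266)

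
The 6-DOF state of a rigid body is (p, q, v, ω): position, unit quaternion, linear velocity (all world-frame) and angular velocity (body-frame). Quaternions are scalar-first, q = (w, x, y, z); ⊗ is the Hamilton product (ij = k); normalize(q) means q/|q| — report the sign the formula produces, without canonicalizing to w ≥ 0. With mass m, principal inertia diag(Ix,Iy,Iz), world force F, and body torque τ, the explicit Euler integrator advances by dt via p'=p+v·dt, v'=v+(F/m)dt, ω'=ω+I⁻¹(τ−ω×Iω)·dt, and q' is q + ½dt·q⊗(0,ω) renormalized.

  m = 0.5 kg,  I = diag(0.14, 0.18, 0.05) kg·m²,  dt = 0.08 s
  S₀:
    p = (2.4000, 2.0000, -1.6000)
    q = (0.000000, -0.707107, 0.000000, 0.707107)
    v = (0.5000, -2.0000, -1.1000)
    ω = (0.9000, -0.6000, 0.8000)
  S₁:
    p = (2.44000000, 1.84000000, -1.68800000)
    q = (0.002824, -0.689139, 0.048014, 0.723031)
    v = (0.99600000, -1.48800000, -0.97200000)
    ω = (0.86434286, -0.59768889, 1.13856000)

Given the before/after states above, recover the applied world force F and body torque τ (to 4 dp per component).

Δv = v₁−v₀ = (0.49600000, 0.51200000, 0.12800000)
applied force F = (3.1000, 3.2000, 0.8000)
rate change Δω = (-0.03565714, 0.00231111, 0.33856000)
I·α + gyro = (0.0000, 0.0700, 0.1900)

F = (3.1000, 3.2000, 0.8000)
τ = (0.0000, 0.0700, 0.1900)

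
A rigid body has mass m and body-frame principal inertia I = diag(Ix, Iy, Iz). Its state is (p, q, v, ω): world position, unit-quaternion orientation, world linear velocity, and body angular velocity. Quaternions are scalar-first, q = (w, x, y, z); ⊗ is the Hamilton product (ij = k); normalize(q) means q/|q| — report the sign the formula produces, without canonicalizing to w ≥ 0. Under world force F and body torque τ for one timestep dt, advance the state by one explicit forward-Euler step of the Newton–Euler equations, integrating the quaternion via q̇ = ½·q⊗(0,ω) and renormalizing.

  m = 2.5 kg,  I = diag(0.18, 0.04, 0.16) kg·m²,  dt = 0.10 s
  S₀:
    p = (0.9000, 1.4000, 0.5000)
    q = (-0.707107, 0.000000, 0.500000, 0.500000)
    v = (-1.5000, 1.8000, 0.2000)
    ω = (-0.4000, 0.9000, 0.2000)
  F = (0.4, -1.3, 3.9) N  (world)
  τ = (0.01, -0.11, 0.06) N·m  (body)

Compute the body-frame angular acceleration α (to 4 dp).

ω×(Iω) gyroscopic = (0.0216, -0.0016, 0.0504)
(τ − ω×Iω)/I = (-0.0644, -2.7100, 0.0600)

α = (-0.0644, -2.7100, 0.0600)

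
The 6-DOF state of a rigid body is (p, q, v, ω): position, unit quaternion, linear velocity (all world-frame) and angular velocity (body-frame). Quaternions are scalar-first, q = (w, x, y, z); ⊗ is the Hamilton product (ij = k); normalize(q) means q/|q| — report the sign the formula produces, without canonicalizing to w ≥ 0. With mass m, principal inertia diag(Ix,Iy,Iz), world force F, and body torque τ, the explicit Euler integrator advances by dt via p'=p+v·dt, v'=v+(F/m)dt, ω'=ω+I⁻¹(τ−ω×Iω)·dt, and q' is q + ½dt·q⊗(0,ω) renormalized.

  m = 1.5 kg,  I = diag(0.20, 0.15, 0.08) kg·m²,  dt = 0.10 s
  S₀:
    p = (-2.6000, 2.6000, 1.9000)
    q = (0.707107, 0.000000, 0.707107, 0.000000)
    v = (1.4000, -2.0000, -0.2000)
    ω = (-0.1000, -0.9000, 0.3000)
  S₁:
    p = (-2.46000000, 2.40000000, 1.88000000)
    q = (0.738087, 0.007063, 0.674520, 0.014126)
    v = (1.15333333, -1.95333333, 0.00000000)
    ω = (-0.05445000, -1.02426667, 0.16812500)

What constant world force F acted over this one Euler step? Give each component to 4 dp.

F = (-3.7000, 0.7000, 3.0000)

Δv = v₁−v₀ = (-0.24666667, 0.04666667, 0.20000000)
applied force F = (-3.7000, 0.7000, 3.0000)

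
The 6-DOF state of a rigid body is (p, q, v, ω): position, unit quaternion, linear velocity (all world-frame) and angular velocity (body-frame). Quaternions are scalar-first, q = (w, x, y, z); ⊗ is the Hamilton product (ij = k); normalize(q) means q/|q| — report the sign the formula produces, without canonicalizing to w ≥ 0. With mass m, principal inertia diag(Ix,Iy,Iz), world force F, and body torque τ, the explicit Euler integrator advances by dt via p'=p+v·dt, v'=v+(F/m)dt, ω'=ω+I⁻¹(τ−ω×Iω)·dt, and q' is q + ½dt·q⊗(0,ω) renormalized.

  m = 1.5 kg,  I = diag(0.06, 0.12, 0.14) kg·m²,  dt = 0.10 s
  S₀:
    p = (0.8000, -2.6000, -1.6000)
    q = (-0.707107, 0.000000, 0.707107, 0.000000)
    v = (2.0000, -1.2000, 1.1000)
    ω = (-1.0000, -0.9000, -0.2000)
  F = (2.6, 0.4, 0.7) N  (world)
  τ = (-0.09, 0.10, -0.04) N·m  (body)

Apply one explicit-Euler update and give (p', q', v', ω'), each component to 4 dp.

p + v·dt = (1.0000, -2.7200, -1.4900)
new velocity v' = (2.1733, -1.1733, 1.1467)
ω×(Iω) gyroscopic = (0.0036, -0.0160, 0.0540)
angular accel α = (-1.5600, 0.9667, -0.6714)
new body rate ω' = (-1.1560, -0.8033, -0.2671)
2q̇ = q⊗(0,ω) = (0.6363963, 0.5656856, 0.6363963, 0.8485284)
updated quaternion q' = (-0.6737, 0.0282, 0.7372, 0.0423)

p' = (1.0000, -2.7200, -1.4900)
q' = (-0.6737, 0.0282, 0.7372, 0.0423)
v' = (2.1733, -1.1733, 1.1467)
ω' = (-1.1560, -0.8033, -0.2671)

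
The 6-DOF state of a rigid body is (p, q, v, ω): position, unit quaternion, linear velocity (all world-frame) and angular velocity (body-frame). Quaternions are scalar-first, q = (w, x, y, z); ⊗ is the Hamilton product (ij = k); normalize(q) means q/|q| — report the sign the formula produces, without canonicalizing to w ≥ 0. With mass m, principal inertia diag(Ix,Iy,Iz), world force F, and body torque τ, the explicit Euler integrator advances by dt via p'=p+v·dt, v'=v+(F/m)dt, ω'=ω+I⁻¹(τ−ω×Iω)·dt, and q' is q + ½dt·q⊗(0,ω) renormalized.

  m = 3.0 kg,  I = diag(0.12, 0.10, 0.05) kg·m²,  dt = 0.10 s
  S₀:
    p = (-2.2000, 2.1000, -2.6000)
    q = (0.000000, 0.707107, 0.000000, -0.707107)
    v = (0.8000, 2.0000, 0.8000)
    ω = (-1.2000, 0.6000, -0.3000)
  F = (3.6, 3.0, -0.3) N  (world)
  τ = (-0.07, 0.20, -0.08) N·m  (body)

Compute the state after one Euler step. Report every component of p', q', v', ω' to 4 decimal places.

p' = (-2.1200, 2.3000, -2.5200)
q' = (0.0317, 0.7266, 0.0529, -0.6843)
v' = (0.9200, 2.1000, 0.7900)
ω' = (-1.2658, 0.7748, -0.4888)

a = F/m = (1.2000, 1.0000, -0.1000)
p + v·dt = (-2.1200, 2.3000, -2.5200)
v + (F/m)dt = (0.9200, 2.1000, 0.7900)
ω×(Iω) gyroscopic = (0.0090, 0.0252, 0.0144)
angular accel α = (-0.6583, 1.7480, -1.8880)
new body rate ω' = (-1.2658, 0.7748, -0.4888)
q⊗(0,ω) = (0.6363963, 0.4242642, 1.0606605, 0.4242642)
q' = normalize(q + ½dt·q⊗(0,ω)) = (0.0317, 0.7266, 0.0529, -0.6843)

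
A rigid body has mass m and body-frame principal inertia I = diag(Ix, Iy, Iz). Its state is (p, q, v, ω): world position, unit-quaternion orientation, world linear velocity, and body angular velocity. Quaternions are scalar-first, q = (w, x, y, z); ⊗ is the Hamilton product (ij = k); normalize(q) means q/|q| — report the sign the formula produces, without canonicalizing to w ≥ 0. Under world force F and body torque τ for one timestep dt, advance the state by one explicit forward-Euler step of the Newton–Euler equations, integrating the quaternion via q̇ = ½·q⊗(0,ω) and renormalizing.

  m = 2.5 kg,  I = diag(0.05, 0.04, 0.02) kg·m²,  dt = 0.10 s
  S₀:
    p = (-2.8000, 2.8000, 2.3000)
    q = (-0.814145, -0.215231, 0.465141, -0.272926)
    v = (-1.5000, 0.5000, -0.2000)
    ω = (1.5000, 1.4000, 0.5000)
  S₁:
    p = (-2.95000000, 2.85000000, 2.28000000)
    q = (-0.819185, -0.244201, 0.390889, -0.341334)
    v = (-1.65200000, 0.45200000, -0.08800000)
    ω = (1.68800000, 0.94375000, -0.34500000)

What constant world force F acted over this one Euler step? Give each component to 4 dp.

F = (-3.8000, -1.2000, 2.8000)

Δv = v₁−v₀ = (-0.15200000, -0.04800000, 0.11200000)
m·(v₁−v₀)/dt = (-3.8000, -1.2000, 2.8000)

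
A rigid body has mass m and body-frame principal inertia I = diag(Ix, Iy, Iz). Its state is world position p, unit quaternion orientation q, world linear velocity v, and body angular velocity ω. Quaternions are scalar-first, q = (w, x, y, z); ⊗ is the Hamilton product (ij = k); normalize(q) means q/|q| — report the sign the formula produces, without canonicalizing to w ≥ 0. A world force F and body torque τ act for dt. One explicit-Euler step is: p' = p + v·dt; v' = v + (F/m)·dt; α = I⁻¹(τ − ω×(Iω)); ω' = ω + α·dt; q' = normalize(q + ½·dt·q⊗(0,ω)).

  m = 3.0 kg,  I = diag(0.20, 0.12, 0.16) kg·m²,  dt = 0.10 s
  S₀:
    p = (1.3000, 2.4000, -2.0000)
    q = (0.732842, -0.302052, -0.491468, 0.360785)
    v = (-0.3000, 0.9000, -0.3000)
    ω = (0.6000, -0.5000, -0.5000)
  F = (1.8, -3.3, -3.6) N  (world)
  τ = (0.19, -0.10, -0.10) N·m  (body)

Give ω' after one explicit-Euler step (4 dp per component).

ω×(Iω) gyroscopic = (0.0100, -0.0120, 0.0240)
angular accel α = (0.9000, -0.7333, -0.7750)
ω' = ω + α·dt = (0.6900, -0.5733, -0.5775)

ω' = (0.6900, -0.5733, -0.5775)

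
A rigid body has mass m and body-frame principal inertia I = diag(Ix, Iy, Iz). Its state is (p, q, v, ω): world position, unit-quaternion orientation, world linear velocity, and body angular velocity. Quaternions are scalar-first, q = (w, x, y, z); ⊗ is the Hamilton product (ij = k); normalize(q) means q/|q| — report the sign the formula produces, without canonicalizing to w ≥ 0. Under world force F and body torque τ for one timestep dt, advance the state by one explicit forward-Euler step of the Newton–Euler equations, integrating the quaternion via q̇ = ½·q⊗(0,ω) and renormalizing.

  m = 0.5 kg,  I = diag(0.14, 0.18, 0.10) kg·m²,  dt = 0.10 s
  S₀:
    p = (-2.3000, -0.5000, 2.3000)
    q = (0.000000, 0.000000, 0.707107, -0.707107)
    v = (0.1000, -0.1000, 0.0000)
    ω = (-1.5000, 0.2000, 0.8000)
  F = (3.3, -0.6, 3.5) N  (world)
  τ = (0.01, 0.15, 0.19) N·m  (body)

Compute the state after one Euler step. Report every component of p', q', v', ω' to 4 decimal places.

p' = (-2.2900, -0.5100, 2.3000)
q' = (0.0211, 0.0352, 0.7574, -0.6517)
v' = (0.7600, -0.2200, 0.7000)
ω' = (-1.4837, 0.3100, 1.0020)

a = (6.6000, -1.2000, 7.0000)
p' = p + v·dt = (-2.2900, -0.5100, 2.3000)
v + (F/m)dt = (0.7600, -0.2200, 0.7000)
(τ − ω×Iω)/I = (0.1629, 1.1000, 2.0200)
ω' = ω + α·dt = (-1.4837, 0.3100, 1.0020)
q⊗(0,ω) = (0.4242642, 0.7071070, 1.0606605, 1.0606605)
updated quaternion q' = (0.0211, 0.0352, 0.7574, -0.6517)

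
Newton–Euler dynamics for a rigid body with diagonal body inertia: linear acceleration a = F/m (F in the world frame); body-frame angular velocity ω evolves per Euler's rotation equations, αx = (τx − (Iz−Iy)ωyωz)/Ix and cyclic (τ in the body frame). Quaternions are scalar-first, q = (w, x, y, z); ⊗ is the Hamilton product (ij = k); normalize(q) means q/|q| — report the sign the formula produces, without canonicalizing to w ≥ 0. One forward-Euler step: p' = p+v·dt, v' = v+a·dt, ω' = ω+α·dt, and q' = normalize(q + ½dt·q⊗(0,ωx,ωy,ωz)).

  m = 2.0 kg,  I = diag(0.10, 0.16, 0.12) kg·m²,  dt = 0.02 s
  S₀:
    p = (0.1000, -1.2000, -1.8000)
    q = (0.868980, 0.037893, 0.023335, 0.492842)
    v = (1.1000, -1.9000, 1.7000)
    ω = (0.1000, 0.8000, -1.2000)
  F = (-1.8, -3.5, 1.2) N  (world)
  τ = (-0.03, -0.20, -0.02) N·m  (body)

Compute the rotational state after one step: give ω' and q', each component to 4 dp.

ω' = (0.0863, 0.7747, -1.2041)
q' = (0.8746, 0.0345, 0.0312, 0.4826)

gyro term ω×Iω = (0.0384, 0.0024, 0.0048)
α = I⁻¹(τ − ω×Iω) = (-0.6840, -1.2650, -0.2067)
ω' = ω + α·dt = (0.0863, 0.7747, -1.2041)
q⊗(0,ω) = (0.5689531, -0.3353776, 0.7899398, -1.0147951)
q' = normalize(q + ½dt·q⊗(0,ω)) = (0.8746, 0.0345, 0.0312, 0.4826)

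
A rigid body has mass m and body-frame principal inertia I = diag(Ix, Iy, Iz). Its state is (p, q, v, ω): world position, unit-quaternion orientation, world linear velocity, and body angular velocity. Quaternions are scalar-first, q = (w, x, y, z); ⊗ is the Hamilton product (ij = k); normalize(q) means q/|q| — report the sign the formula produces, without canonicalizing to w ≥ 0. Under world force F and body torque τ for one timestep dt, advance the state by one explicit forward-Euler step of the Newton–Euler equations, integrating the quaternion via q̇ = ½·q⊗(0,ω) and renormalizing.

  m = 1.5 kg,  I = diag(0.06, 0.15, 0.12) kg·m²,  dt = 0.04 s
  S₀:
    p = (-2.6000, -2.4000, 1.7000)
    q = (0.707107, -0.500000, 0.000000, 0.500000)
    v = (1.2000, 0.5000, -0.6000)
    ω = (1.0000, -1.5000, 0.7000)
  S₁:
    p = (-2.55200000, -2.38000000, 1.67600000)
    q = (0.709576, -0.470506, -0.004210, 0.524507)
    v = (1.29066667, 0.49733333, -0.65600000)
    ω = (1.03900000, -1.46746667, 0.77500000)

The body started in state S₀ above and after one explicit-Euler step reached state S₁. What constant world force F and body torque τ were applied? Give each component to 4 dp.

velocity change Δv = (0.09066667, -0.00266667, -0.05600000)
m·(v₁−v₀)/dt = (3.4000, -0.1000, -2.1000)
ω₁ − ω₀ = (0.03900000, 0.03253333, 0.07500000)
gyro term ω₀×Iω₀ = (0.0315, -0.0420, -0.1350)
τ = I·(Δω/dt) + ω₀×(Iω₀) = (0.0900, 0.0800, 0.0900)

F = (3.4000, -0.1000, -2.1000)
τ = (0.0900, 0.0800, 0.0900)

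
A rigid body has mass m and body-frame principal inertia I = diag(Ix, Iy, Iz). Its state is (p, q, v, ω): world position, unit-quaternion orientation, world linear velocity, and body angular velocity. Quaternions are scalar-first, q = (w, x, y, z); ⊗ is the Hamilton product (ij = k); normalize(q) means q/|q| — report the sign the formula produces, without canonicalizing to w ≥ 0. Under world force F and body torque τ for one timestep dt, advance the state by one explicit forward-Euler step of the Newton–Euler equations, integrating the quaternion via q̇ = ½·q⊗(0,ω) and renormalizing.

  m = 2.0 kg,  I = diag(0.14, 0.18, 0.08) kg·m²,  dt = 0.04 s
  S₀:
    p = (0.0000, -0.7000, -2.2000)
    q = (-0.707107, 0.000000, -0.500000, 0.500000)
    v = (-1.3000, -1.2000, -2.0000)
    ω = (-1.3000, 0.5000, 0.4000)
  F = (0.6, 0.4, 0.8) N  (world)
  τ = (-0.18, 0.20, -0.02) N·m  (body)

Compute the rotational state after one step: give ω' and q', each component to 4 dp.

ω×(Iω) gyroscopic = (-0.0200, -0.0312, -0.0260)
α = I⁻¹(τ − ω×Iω) = (-1.1429, 1.2844, 0.0750)
new body rate ω' = (-1.3457, 0.5514, 0.4030)
q⊗(0,ω) = (0.0500000, 0.4692391, -1.0035535, -0.9328428)
q + ½dt·q⊗(0,ω), renormalized = (-0.7058, 0.0094, -0.5199, 0.4811)

ω' = (-1.3457, 0.5514, 0.4030)
q' = (-0.7058, 0.0094, -0.5199, 0.4811)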